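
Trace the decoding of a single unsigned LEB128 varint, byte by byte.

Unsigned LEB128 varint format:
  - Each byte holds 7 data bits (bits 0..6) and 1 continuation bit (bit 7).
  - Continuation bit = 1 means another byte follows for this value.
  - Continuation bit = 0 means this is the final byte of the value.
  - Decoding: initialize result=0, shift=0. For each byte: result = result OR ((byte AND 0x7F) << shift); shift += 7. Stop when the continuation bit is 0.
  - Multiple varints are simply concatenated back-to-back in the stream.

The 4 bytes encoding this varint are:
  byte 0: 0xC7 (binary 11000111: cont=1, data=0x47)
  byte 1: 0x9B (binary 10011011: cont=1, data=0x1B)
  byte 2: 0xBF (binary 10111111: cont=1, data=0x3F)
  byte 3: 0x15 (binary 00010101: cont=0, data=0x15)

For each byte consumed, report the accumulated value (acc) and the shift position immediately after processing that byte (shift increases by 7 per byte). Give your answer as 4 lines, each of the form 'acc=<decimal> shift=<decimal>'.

byte 0=0xC7: payload=0x47=71, contrib = 71<<0 = 71; acc -> 71, shift -> 7
byte 1=0x9B: payload=0x1B=27, contrib = 27<<7 = 3456; acc -> 3527, shift -> 14
byte 2=0xBF: payload=0x3F=63, contrib = 63<<14 = 1032192; acc -> 1035719, shift -> 21
byte 3=0x15: payload=0x15=21, contrib = 21<<21 = 44040192; acc -> 45075911, shift -> 28

Answer: acc=71 shift=7
acc=3527 shift=14
acc=1035719 shift=21
acc=45075911 shift=28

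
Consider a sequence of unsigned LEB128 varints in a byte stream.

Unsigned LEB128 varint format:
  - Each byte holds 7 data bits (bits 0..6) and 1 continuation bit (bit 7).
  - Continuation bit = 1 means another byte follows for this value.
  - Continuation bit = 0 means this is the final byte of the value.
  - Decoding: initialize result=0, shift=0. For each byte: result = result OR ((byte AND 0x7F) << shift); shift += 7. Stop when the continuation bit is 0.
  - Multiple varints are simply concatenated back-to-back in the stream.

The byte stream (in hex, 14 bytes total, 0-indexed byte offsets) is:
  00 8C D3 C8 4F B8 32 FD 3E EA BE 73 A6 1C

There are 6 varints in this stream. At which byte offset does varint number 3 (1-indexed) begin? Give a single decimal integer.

Answer: 5

Derivation:
  byte[0]=0x00 cont=0 payload=0x00=0: acc |= 0<<0 -> acc=0 shift=7 [end]
Varint 1: bytes[0:1] = 00 -> value 0 (1 byte(s))
  byte[1]=0x8C cont=1 payload=0x0C=12: acc |= 12<<0 -> acc=12 shift=7
  byte[2]=0xD3 cont=1 payload=0x53=83: acc |= 83<<7 -> acc=10636 shift=14
  byte[3]=0xC8 cont=1 payload=0x48=72: acc |= 72<<14 -> acc=1190284 shift=21
  byte[4]=0x4F cont=0 payload=0x4F=79: acc |= 79<<21 -> acc=166865292 shift=28 [end]
Varint 2: bytes[1:5] = 8C D3 C8 4F -> value 166865292 (4 byte(s))
  byte[5]=0xB8 cont=1 payload=0x38=56: acc |= 56<<0 -> acc=56 shift=7
  byte[6]=0x32 cont=0 payload=0x32=50: acc |= 50<<7 -> acc=6456 shift=14 [end]
Varint 3: bytes[5:7] = B8 32 -> value 6456 (2 byte(s))
  byte[7]=0xFD cont=1 payload=0x7D=125: acc |= 125<<0 -> acc=125 shift=7
  byte[8]=0x3E cont=0 payload=0x3E=62: acc |= 62<<7 -> acc=8061 shift=14 [end]
Varint 4: bytes[7:9] = FD 3E -> value 8061 (2 byte(s))
  byte[9]=0xEA cont=1 payload=0x6A=106: acc |= 106<<0 -> acc=106 shift=7
  byte[10]=0xBE cont=1 payload=0x3E=62: acc |= 62<<7 -> acc=8042 shift=14
  byte[11]=0x73 cont=0 payload=0x73=115: acc |= 115<<14 -> acc=1892202 shift=21 [end]
Varint 5: bytes[9:12] = EA BE 73 -> value 1892202 (3 byte(s))
  byte[12]=0xA6 cont=1 payload=0x26=38: acc |= 38<<0 -> acc=38 shift=7
  byte[13]=0x1C cont=0 payload=0x1C=28: acc |= 28<<7 -> acc=3622 shift=14 [end]
Varint 6: bytes[12:14] = A6 1C -> value 3622 (2 byte(s))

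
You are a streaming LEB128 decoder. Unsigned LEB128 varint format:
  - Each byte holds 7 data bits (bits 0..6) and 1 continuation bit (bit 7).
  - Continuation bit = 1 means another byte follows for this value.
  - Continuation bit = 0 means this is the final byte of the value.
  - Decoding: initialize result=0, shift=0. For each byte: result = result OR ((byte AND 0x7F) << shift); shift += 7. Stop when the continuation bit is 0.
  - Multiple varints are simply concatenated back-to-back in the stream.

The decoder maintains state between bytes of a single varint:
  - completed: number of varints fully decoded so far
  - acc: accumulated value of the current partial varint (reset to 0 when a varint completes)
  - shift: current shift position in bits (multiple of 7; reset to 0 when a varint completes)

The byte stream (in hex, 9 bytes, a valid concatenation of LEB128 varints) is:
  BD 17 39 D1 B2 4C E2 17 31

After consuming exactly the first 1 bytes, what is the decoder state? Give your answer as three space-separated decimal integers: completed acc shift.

Answer: 0 61 7

Derivation:
byte[0]=0xBD cont=1 payload=0x3D: acc |= 61<<0 -> completed=0 acc=61 shift=7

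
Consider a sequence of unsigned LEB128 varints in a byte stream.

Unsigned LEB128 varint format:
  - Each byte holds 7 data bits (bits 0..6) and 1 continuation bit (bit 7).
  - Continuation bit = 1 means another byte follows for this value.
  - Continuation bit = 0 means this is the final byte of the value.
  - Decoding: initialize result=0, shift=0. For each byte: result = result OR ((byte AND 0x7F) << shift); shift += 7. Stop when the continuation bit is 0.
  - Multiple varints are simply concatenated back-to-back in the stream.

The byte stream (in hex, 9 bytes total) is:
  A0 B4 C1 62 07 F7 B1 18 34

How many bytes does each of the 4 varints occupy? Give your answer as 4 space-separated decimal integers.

Answer: 4 1 3 1

Derivation:
  byte[0]=0xA0 cont=1 payload=0x20=32: acc |= 32<<0 -> acc=32 shift=7
  byte[1]=0xB4 cont=1 payload=0x34=52: acc |= 52<<7 -> acc=6688 shift=14
  byte[2]=0xC1 cont=1 payload=0x41=65: acc |= 65<<14 -> acc=1071648 shift=21
  byte[3]=0x62 cont=0 payload=0x62=98: acc |= 98<<21 -> acc=206592544 shift=28 [end]
Varint 1: bytes[0:4] = A0 B4 C1 62 -> value 206592544 (4 byte(s))
  byte[4]=0x07 cont=0 payload=0x07=7: acc |= 7<<0 -> acc=7 shift=7 [end]
Varint 2: bytes[4:5] = 07 -> value 7 (1 byte(s))
  byte[5]=0xF7 cont=1 payload=0x77=119: acc |= 119<<0 -> acc=119 shift=7
  byte[6]=0xB1 cont=1 payload=0x31=49: acc |= 49<<7 -> acc=6391 shift=14
  byte[7]=0x18 cont=0 payload=0x18=24: acc |= 24<<14 -> acc=399607 shift=21 [end]
Varint 3: bytes[5:8] = F7 B1 18 -> value 399607 (3 byte(s))
  byte[8]=0x34 cont=0 payload=0x34=52: acc |= 52<<0 -> acc=52 shift=7 [end]
Varint 4: bytes[8:9] = 34 -> value 52 (1 byte(s))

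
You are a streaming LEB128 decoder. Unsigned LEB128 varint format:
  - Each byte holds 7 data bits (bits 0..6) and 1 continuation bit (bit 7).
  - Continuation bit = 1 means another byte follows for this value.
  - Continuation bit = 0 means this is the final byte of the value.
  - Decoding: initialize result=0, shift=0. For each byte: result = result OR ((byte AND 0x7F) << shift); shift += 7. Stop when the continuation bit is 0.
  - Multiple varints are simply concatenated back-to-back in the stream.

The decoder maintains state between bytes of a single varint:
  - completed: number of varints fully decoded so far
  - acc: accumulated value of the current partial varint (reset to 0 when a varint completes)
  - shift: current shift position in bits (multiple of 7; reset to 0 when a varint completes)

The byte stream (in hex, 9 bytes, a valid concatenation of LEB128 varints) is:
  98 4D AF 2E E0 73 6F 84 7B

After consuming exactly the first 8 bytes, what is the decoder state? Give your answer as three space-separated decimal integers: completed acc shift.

byte[0]=0x98 cont=1 payload=0x18: acc |= 24<<0 -> completed=0 acc=24 shift=7
byte[1]=0x4D cont=0 payload=0x4D: varint #1 complete (value=9880); reset -> completed=1 acc=0 shift=0
byte[2]=0xAF cont=1 payload=0x2F: acc |= 47<<0 -> completed=1 acc=47 shift=7
byte[3]=0x2E cont=0 payload=0x2E: varint #2 complete (value=5935); reset -> completed=2 acc=0 shift=0
byte[4]=0xE0 cont=1 payload=0x60: acc |= 96<<0 -> completed=2 acc=96 shift=7
byte[5]=0x73 cont=0 payload=0x73: varint #3 complete (value=14816); reset -> completed=3 acc=0 shift=0
byte[6]=0x6F cont=0 payload=0x6F: varint #4 complete (value=111); reset -> completed=4 acc=0 shift=0
byte[7]=0x84 cont=1 payload=0x04: acc |= 4<<0 -> completed=4 acc=4 shift=7

Answer: 4 4 7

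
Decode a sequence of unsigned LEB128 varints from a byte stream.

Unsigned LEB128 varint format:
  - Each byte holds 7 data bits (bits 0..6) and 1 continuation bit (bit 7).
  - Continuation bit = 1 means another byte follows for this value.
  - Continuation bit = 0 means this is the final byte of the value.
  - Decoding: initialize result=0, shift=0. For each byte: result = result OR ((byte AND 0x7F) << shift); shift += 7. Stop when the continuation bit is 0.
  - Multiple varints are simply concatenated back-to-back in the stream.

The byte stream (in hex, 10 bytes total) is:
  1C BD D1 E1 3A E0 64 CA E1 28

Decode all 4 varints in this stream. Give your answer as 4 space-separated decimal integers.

Answer: 28 123234493 12896 667850

Derivation:
  byte[0]=0x1C cont=0 payload=0x1C=28: acc |= 28<<0 -> acc=28 shift=7 [end]
Varint 1: bytes[0:1] = 1C -> value 28 (1 byte(s))
  byte[1]=0xBD cont=1 payload=0x3D=61: acc |= 61<<0 -> acc=61 shift=7
  byte[2]=0xD1 cont=1 payload=0x51=81: acc |= 81<<7 -> acc=10429 shift=14
  byte[3]=0xE1 cont=1 payload=0x61=97: acc |= 97<<14 -> acc=1599677 shift=21
  byte[4]=0x3A cont=0 payload=0x3A=58: acc |= 58<<21 -> acc=123234493 shift=28 [end]
Varint 2: bytes[1:5] = BD D1 E1 3A -> value 123234493 (4 byte(s))
  byte[5]=0xE0 cont=1 payload=0x60=96: acc |= 96<<0 -> acc=96 shift=7
  byte[6]=0x64 cont=0 payload=0x64=100: acc |= 100<<7 -> acc=12896 shift=14 [end]
Varint 3: bytes[5:7] = E0 64 -> value 12896 (2 byte(s))
  byte[7]=0xCA cont=1 payload=0x4A=74: acc |= 74<<0 -> acc=74 shift=7
  byte[8]=0xE1 cont=1 payload=0x61=97: acc |= 97<<7 -> acc=12490 shift=14
  byte[9]=0x28 cont=0 payload=0x28=40: acc |= 40<<14 -> acc=667850 shift=21 [end]
Varint 4: bytes[7:10] = CA E1 28 -> value 667850 (3 byte(s))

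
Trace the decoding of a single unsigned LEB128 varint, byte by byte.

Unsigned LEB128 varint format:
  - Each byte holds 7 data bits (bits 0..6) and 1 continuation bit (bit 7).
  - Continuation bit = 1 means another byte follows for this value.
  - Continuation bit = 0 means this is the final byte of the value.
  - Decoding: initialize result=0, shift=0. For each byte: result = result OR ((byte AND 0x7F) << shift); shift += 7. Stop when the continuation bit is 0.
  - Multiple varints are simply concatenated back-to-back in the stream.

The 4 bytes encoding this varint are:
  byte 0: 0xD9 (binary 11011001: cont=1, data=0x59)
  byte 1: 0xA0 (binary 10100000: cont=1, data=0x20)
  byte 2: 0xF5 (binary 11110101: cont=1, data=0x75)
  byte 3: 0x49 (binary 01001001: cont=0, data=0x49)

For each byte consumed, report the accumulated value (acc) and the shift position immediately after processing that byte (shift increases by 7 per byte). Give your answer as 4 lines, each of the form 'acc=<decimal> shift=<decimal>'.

Answer: acc=89 shift=7
acc=4185 shift=14
acc=1921113 shift=21
acc=155013209 shift=28

Derivation:
byte 0=0xD9: payload=0x59=89, contrib = 89<<0 = 89; acc -> 89, shift -> 7
byte 1=0xA0: payload=0x20=32, contrib = 32<<7 = 4096; acc -> 4185, shift -> 14
byte 2=0xF5: payload=0x75=117, contrib = 117<<14 = 1916928; acc -> 1921113, shift -> 21
byte 3=0x49: payload=0x49=73, contrib = 73<<21 = 153092096; acc -> 155013209, shift -> 28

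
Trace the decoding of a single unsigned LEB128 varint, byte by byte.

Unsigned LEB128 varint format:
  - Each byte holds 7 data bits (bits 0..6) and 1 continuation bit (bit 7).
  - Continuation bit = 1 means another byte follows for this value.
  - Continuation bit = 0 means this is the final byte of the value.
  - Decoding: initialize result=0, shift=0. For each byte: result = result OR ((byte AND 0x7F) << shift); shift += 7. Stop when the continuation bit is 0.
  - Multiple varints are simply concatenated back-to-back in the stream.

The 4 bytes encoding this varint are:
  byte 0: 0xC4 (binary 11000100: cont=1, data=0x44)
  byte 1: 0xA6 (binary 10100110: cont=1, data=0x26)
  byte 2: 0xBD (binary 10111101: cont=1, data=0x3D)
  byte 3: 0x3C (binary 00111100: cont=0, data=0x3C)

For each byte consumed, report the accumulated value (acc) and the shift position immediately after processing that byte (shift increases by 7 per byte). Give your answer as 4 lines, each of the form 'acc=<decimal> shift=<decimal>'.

byte 0=0xC4: payload=0x44=68, contrib = 68<<0 = 68; acc -> 68, shift -> 7
byte 1=0xA6: payload=0x26=38, contrib = 38<<7 = 4864; acc -> 4932, shift -> 14
byte 2=0xBD: payload=0x3D=61, contrib = 61<<14 = 999424; acc -> 1004356, shift -> 21
byte 3=0x3C: payload=0x3C=60, contrib = 60<<21 = 125829120; acc -> 126833476, shift -> 28

Answer: acc=68 shift=7
acc=4932 shift=14
acc=1004356 shift=21
acc=126833476 shift=28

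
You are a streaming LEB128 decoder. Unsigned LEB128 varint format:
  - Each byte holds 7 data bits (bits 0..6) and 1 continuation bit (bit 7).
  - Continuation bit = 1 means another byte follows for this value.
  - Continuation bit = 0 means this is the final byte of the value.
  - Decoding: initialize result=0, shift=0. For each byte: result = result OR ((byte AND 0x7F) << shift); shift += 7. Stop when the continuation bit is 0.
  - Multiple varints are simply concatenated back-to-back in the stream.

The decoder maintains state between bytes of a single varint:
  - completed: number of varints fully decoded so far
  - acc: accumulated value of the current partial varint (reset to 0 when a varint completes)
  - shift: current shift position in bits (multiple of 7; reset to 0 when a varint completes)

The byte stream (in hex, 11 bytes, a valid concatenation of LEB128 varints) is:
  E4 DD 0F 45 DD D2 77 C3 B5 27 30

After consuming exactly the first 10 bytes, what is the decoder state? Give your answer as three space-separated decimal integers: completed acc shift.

byte[0]=0xE4 cont=1 payload=0x64: acc |= 100<<0 -> completed=0 acc=100 shift=7
byte[1]=0xDD cont=1 payload=0x5D: acc |= 93<<7 -> completed=0 acc=12004 shift=14
byte[2]=0x0F cont=0 payload=0x0F: varint #1 complete (value=257764); reset -> completed=1 acc=0 shift=0
byte[3]=0x45 cont=0 payload=0x45: varint #2 complete (value=69); reset -> completed=2 acc=0 shift=0
byte[4]=0xDD cont=1 payload=0x5D: acc |= 93<<0 -> completed=2 acc=93 shift=7
byte[5]=0xD2 cont=1 payload=0x52: acc |= 82<<7 -> completed=2 acc=10589 shift=14
byte[6]=0x77 cont=0 payload=0x77: varint #3 complete (value=1960285); reset -> completed=3 acc=0 shift=0
byte[7]=0xC3 cont=1 payload=0x43: acc |= 67<<0 -> completed=3 acc=67 shift=7
byte[8]=0xB5 cont=1 payload=0x35: acc |= 53<<7 -> completed=3 acc=6851 shift=14
byte[9]=0x27 cont=0 payload=0x27: varint #4 complete (value=645827); reset -> completed=4 acc=0 shift=0

Answer: 4 0 0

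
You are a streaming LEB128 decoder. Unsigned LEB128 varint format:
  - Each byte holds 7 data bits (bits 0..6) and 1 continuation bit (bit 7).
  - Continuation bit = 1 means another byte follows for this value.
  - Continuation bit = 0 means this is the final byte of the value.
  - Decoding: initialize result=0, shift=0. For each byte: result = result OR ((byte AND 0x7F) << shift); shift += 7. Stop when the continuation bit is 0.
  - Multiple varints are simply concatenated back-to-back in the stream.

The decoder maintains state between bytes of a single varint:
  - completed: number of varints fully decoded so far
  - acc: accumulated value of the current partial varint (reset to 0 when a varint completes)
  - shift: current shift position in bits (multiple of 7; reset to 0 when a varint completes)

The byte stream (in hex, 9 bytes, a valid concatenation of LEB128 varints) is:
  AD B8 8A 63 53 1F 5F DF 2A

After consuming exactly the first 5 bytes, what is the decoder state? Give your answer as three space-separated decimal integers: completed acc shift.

byte[0]=0xAD cont=1 payload=0x2D: acc |= 45<<0 -> completed=0 acc=45 shift=7
byte[1]=0xB8 cont=1 payload=0x38: acc |= 56<<7 -> completed=0 acc=7213 shift=14
byte[2]=0x8A cont=1 payload=0x0A: acc |= 10<<14 -> completed=0 acc=171053 shift=21
byte[3]=0x63 cont=0 payload=0x63: varint #1 complete (value=207789101); reset -> completed=1 acc=0 shift=0
byte[4]=0x53 cont=0 payload=0x53: varint #2 complete (value=83); reset -> completed=2 acc=0 shift=0

Answer: 2 0 0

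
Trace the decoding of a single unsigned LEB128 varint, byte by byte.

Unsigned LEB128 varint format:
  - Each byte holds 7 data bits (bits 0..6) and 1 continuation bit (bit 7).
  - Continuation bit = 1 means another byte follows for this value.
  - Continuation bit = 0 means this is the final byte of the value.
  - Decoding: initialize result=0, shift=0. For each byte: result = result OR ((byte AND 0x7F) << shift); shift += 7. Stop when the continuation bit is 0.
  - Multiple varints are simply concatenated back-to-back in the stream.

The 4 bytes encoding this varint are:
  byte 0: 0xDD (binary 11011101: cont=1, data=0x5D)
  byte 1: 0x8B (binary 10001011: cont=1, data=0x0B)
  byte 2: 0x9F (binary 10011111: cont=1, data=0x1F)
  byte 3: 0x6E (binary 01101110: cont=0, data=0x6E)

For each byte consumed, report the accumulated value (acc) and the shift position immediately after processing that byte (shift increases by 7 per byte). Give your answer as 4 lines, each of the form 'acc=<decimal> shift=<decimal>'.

Answer: acc=93 shift=7
acc=1501 shift=14
acc=509405 shift=21
acc=231196125 shift=28

Derivation:
byte 0=0xDD: payload=0x5D=93, contrib = 93<<0 = 93; acc -> 93, shift -> 7
byte 1=0x8B: payload=0x0B=11, contrib = 11<<7 = 1408; acc -> 1501, shift -> 14
byte 2=0x9F: payload=0x1F=31, contrib = 31<<14 = 507904; acc -> 509405, shift -> 21
byte 3=0x6E: payload=0x6E=110, contrib = 110<<21 = 230686720; acc -> 231196125, shift -> 28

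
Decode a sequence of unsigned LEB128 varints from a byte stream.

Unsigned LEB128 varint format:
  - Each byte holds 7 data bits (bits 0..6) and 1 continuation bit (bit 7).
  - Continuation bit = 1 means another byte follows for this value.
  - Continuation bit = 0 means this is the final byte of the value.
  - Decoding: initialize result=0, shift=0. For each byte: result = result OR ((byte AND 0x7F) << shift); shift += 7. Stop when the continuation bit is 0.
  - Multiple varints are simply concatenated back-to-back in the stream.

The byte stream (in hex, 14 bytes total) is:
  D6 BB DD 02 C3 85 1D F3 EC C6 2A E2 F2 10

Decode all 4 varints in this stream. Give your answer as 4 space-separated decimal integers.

  byte[0]=0xD6 cont=1 payload=0x56=86: acc |= 86<<0 -> acc=86 shift=7
  byte[1]=0xBB cont=1 payload=0x3B=59: acc |= 59<<7 -> acc=7638 shift=14
  byte[2]=0xDD cont=1 payload=0x5D=93: acc |= 93<<14 -> acc=1531350 shift=21
  byte[3]=0x02 cont=0 payload=0x02=2: acc |= 2<<21 -> acc=5725654 shift=28 [end]
Varint 1: bytes[0:4] = D6 BB DD 02 -> value 5725654 (4 byte(s))
  byte[4]=0xC3 cont=1 payload=0x43=67: acc |= 67<<0 -> acc=67 shift=7
  byte[5]=0x85 cont=1 payload=0x05=5: acc |= 5<<7 -> acc=707 shift=14
  byte[6]=0x1D cont=0 payload=0x1D=29: acc |= 29<<14 -> acc=475843 shift=21 [end]
Varint 2: bytes[4:7] = C3 85 1D -> value 475843 (3 byte(s))
  byte[7]=0xF3 cont=1 payload=0x73=115: acc |= 115<<0 -> acc=115 shift=7
  byte[8]=0xEC cont=1 payload=0x6C=108: acc |= 108<<7 -> acc=13939 shift=14
  byte[9]=0xC6 cont=1 payload=0x46=70: acc |= 70<<14 -> acc=1160819 shift=21
  byte[10]=0x2A cont=0 payload=0x2A=42: acc |= 42<<21 -> acc=89241203 shift=28 [end]
Varint 3: bytes[7:11] = F3 EC C6 2A -> value 89241203 (4 byte(s))
  byte[11]=0xE2 cont=1 payload=0x62=98: acc |= 98<<0 -> acc=98 shift=7
  byte[12]=0xF2 cont=1 payload=0x72=114: acc |= 114<<7 -> acc=14690 shift=14
  byte[13]=0x10 cont=0 payload=0x10=16: acc |= 16<<14 -> acc=276834 shift=21 [end]
Varint 4: bytes[11:14] = E2 F2 10 -> value 276834 (3 byte(s))

Answer: 5725654 475843 89241203 276834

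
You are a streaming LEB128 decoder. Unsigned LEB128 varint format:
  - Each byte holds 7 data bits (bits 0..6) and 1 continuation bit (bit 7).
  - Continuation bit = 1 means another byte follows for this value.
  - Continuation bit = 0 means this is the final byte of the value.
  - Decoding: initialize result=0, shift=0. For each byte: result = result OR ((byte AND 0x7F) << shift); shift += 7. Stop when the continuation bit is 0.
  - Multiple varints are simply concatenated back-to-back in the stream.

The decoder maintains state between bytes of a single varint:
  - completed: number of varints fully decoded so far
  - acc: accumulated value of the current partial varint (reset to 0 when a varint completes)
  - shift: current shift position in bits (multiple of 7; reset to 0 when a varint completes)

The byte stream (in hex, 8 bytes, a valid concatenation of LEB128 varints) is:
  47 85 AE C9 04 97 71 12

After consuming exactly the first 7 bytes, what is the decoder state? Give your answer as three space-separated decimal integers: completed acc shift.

byte[0]=0x47 cont=0 payload=0x47: varint #1 complete (value=71); reset -> completed=1 acc=0 shift=0
byte[1]=0x85 cont=1 payload=0x05: acc |= 5<<0 -> completed=1 acc=5 shift=7
byte[2]=0xAE cont=1 payload=0x2E: acc |= 46<<7 -> completed=1 acc=5893 shift=14
byte[3]=0xC9 cont=1 payload=0x49: acc |= 73<<14 -> completed=1 acc=1201925 shift=21
byte[4]=0x04 cont=0 payload=0x04: varint #2 complete (value=9590533); reset -> completed=2 acc=0 shift=0
byte[5]=0x97 cont=1 payload=0x17: acc |= 23<<0 -> completed=2 acc=23 shift=7
byte[6]=0x71 cont=0 payload=0x71: varint #3 complete (value=14487); reset -> completed=3 acc=0 shift=0

Answer: 3 0 0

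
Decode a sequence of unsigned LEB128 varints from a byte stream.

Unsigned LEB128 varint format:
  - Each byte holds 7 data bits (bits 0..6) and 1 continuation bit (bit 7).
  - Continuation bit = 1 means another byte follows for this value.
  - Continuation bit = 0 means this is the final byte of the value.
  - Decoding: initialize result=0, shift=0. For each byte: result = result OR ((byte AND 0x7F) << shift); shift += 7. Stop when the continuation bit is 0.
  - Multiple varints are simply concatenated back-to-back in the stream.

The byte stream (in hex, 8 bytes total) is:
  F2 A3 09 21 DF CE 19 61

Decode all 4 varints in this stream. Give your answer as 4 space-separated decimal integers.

Answer: 152050 33 419679 97

Derivation:
  byte[0]=0xF2 cont=1 payload=0x72=114: acc |= 114<<0 -> acc=114 shift=7
  byte[1]=0xA3 cont=1 payload=0x23=35: acc |= 35<<7 -> acc=4594 shift=14
  byte[2]=0x09 cont=0 payload=0x09=9: acc |= 9<<14 -> acc=152050 shift=21 [end]
Varint 1: bytes[0:3] = F2 A3 09 -> value 152050 (3 byte(s))
  byte[3]=0x21 cont=0 payload=0x21=33: acc |= 33<<0 -> acc=33 shift=7 [end]
Varint 2: bytes[3:4] = 21 -> value 33 (1 byte(s))
  byte[4]=0xDF cont=1 payload=0x5F=95: acc |= 95<<0 -> acc=95 shift=7
  byte[5]=0xCE cont=1 payload=0x4E=78: acc |= 78<<7 -> acc=10079 shift=14
  byte[6]=0x19 cont=0 payload=0x19=25: acc |= 25<<14 -> acc=419679 shift=21 [end]
Varint 3: bytes[4:7] = DF CE 19 -> value 419679 (3 byte(s))
  byte[7]=0x61 cont=0 payload=0x61=97: acc |= 97<<0 -> acc=97 shift=7 [end]
Varint 4: bytes[7:8] = 61 -> value 97 (1 byte(s))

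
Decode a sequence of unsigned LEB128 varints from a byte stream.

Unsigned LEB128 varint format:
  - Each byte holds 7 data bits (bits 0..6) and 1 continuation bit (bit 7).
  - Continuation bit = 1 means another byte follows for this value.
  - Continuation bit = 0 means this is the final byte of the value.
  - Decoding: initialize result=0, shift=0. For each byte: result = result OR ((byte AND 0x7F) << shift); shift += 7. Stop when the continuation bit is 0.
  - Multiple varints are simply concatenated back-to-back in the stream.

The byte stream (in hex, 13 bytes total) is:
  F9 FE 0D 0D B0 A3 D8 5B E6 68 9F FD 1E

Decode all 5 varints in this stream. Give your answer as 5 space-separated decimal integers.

  byte[0]=0xF9 cont=1 payload=0x79=121: acc |= 121<<0 -> acc=121 shift=7
  byte[1]=0xFE cont=1 payload=0x7E=126: acc |= 126<<7 -> acc=16249 shift=14
  byte[2]=0x0D cont=0 payload=0x0D=13: acc |= 13<<14 -> acc=229241 shift=21 [end]
Varint 1: bytes[0:3] = F9 FE 0D -> value 229241 (3 byte(s))
  byte[3]=0x0D cont=0 payload=0x0D=13: acc |= 13<<0 -> acc=13 shift=7 [end]
Varint 2: bytes[3:4] = 0D -> value 13 (1 byte(s))
  byte[4]=0xB0 cont=1 payload=0x30=48: acc |= 48<<0 -> acc=48 shift=7
  byte[5]=0xA3 cont=1 payload=0x23=35: acc |= 35<<7 -> acc=4528 shift=14
  byte[6]=0xD8 cont=1 payload=0x58=88: acc |= 88<<14 -> acc=1446320 shift=21
  byte[7]=0x5B cont=0 payload=0x5B=91: acc |= 91<<21 -> acc=192287152 shift=28 [end]
Varint 3: bytes[4:8] = B0 A3 D8 5B -> value 192287152 (4 byte(s))
  byte[8]=0xE6 cont=1 payload=0x66=102: acc |= 102<<0 -> acc=102 shift=7
  byte[9]=0x68 cont=0 payload=0x68=104: acc |= 104<<7 -> acc=13414 shift=14 [end]
Varint 4: bytes[8:10] = E6 68 -> value 13414 (2 byte(s))
  byte[10]=0x9F cont=1 payload=0x1F=31: acc |= 31<<0 -> acc=31 shift=7
  byte[11]=0xFD cont=1 payload=0x7D=125: acc |= 125<<7 -> acc=16031 shift=14
  byte[12]=0x1E cont=0 payload=0x1E=30: acc |= 30<<14 -> acc=507551 shift=21 [end]
Varint 5: bytes[10:13] = 9F FD 1E -> value 507551 (3 byte(s))

Answer: 229241 13 192287152 13414 507551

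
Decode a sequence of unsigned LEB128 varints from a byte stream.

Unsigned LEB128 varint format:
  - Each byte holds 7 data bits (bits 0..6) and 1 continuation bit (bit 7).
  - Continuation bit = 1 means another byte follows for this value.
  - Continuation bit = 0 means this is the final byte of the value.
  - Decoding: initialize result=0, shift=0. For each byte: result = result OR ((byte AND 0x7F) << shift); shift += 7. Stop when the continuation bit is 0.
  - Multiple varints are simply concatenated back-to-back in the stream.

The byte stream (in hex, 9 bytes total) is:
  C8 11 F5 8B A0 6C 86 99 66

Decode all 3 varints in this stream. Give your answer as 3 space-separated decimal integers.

  byte[0]=0xC8 cont=1 payload=0x48=72: acc |= 72<<0 -> acc=72 shift=7
  byte[1]=0x11 cont=0 payload=0x11=17: acc |= 17<<7 -> acc=2248 shift=14 [end]
Varint 1: bytes[0:2] = C8 11 -> value 2248 (2 byte(s))
  byte[2]=0xF5 cont=1 payload=0x75=117: acc |= 117<<0 -> acc=117 shift=7
  byte[3]=0x8B cont=1 payload=0x0B=11: acc |= 11<<7 -> acc=1525 shift=14
  byte[4]=0xA0 cont=1 payload=0x20=32: acc |= 32<<14 -> acc=525813 shift=21
  byte[5]=0x6C cont=0 payload=0x6C=108: acc |= 108<<21 -> acc=227018229 shift=28 [end]
Varint 2: bytes[2:6] = F5 8B A0 6C -> value 227018229 (4 byte(s))
  byte[6]=0x86 cont=1 payload=0x06=6: acc |= 6<<0 -> acc=6 shift=7
  byte[7]=0x99 cont=1 payload=0x19=25: acc |= 25<<7 -> acc=3206 shift=14
  byte[8]=0x66 cont=0 payload=0x66=102: acc |= 102<<14 -> acc=1674374 shift=21 [end]
Varint 3: bytes[6:9] = 86 99 66 -> value 1674374 (3 byte(s))

Answer: 2248 227018229 1674374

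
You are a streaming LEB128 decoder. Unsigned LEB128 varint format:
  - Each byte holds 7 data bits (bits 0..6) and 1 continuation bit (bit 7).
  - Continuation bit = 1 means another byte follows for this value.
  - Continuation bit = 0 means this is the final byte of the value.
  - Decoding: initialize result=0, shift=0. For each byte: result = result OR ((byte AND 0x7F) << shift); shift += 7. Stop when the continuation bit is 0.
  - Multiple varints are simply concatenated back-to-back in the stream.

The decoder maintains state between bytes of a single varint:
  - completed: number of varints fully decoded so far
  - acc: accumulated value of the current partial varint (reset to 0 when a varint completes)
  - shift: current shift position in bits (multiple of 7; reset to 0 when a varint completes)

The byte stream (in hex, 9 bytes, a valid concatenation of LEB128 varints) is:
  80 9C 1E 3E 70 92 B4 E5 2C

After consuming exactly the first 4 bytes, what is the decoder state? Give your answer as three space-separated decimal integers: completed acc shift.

byte[0]=0x80 cont=1 payload=0x00: acc |= 0<<0 -> completed=0 acc=0 shift=7
byte[1]=0x9C cont=1 payload=0x1C: acc |= 28<<7 -> completed=0 acc=3584 shift=14
byte[2]=0x1E cont=0 payload=0x1E: varint #1 complete (value=495104); reset -> completed=1 acc=0 shift=0
byte[3]=0x3E cont=0 payload=0x3E: varint #2 complete (value=62); reset -> completed=2 acc=0 shift=0

Answer: 2 0 0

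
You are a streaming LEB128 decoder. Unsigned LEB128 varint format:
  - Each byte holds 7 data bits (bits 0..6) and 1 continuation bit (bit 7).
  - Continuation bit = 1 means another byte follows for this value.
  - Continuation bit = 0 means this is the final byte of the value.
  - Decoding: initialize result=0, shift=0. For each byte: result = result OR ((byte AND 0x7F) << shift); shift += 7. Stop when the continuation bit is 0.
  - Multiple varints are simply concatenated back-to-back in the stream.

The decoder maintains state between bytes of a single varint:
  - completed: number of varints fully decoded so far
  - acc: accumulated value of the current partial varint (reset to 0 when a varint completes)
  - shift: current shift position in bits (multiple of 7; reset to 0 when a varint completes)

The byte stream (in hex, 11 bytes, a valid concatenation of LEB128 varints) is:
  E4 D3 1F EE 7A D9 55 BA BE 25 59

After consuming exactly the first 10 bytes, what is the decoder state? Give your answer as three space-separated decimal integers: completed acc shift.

byte[0]=0xE4 cont=1 payload=0x64: acc |= 100<<0 -> completed=0 acc=100 shift=7
byte[1]=0xD3 cont=1 payload=0x53: acc |= 83<<7 -> completed=0 acc=10724 shift=14
byte[2]=0x1F cont=0 payload=0x1F: varint #1 complete (value=518628); reset -> completed=1 acc=0 shift=0
byte[3]=0xEE cont=1 payload=0x6E: acc |= 110<<0 -> completed=1 acc=110 shift=7
byte[4]=0x7A cont=0 payload=0x7A: varint #2 complete (value=15726); reset -> completed=2 acc=0 shift=0
byte[5]=0xD9 cont=1 payload=0x59: acc |= 89<<0 -> completed=2 acc=89 shift=7
byte[6]=0x55 cont=0 payload=0x55: varint #3 complete (value=10969); reset -> completed=3 acc=0 shift=0
byte[7]=0xBA cont=1 payload=0x3A: acc |= 58<<0 -> completed=3 acc=58 shift=7
byte[8]=0xBE cont=1 payload=0x3E: acc |= 62<<7 -> completed=3 acc=7994 shift=14
byte[9]=0x25 cont=0 payload=0x25: varint #4 complete (value=614202); reset -> completed=4 acc=0 shift=0

Answer: 4 0 0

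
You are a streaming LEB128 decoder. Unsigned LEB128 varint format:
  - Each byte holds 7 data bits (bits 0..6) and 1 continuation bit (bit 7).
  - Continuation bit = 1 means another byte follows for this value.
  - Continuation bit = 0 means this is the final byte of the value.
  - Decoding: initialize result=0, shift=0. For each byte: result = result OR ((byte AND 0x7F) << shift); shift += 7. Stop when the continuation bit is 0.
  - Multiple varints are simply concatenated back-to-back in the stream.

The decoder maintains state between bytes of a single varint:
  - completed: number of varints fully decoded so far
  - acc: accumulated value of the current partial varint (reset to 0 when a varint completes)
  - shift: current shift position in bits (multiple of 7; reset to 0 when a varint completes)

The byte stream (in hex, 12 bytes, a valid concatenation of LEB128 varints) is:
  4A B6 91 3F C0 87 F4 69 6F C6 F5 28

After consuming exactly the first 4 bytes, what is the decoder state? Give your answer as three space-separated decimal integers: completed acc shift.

byte[0]=0x4A cont=0 payload=0x4A: varint #1 complete (value=74); reset -> completed=1 acc=0 shift=0
byte[1]=0xB6 cont=1 payload=0x36: acc |= 54<<0 -> completed=1 acc=54 shift=7
byte[2]=0x91 cont=1 payload=0x11: acc |= 17<<7 -> completed=1 acc=2230 shift=14
byte[3]=0x3F cont=0 payload=0x3F: varint #2 complete (value=1034422); reset -> completed=2 acc=0 shift=0

Answer: 2 0 0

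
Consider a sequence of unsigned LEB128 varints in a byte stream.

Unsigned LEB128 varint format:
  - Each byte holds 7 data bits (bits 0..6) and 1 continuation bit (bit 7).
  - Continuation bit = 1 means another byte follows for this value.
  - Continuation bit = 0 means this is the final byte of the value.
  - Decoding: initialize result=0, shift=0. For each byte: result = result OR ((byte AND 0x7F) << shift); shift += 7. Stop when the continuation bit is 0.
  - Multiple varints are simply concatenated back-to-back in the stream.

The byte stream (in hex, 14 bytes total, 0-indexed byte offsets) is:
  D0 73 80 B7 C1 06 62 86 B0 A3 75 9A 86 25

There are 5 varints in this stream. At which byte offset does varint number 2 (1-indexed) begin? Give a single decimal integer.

  byte[0]=0xD0 cont=1 payload=0x50=80: acc |= 80<<0 -> acc=80 shift=7
  byte[1]=0x73 cont=0 payload=0x73=115: acc |= 115<<7 -> acc=14800 shift=14 [end]
Varint 1: bytes[0:2] = D0 73 -> value 14800 (2 byte(s))
  byte[2]=0x80 cont=1 payload=0x00=0: acc |= 0<<0 -> acc=0 shift=7
  byte[3]=0xB7 cont=1 payload=0x37=55: acc |= 55<<7 -> acc=7040 shift=14
  byte[4]=0xC1 cont=1 payload=0x41=65: acc |= 65<<14 -> acc=1072000 shift=21
  byte[5]=0x06 cont=0 payload=0x06=6: acc |= 6<<21 -> acc=13654912 shift=28 [end]
Varint 2: bytes[2:6] = 80 B7 C1 06 -> value 13654912 (4 byte(s))
  byte[6]=0x62 cont=0 payload=0x62=98: acc |= 98<<0 -> acc=98 shift=7 [end]
Varint 3: bytes[6:7] = 62 -> value 98 (1 byte(s))
  byte[7]=0x86 cont=1 payload=0x06=6: acc |= 6<<0 -> acc=6 shift=7
  byte[8]=0xB0 cont=1 payload=0x30=48: acc |= 48<<7 -> acc=6150 shift=14
  byte[9]=0xA3 cont=1 payload=0x23=35: acc |= 35<<14 -> acc=579590 shift=21
  byte[10]=0x75 cont=0 payload=0x75=117: acc |= 117<<21 -> acc=245946374 shift=28 [end]
Varint 4: bytes[7:11] = 86 B0 A3 75 -> value 245946374 (4 byte(s))
  byte[11]=0x9A cont=1 payload=0x1A=26: acc |= 26<<0 -> acc=26 shift=7
  byte[12]=0x86 cont=1 payload=0x06=6: acc |= 6<<7 -> acc=794 shift=14
  byte[13]=0x25 cont=0 payload=0x25=37: acc |= 37<<14 -> acc=607002 shift=21 [end]
Varint 5: bytes[11:14] = 9A 86 25 -> value 607002 (3 byte(s))

Answer: 2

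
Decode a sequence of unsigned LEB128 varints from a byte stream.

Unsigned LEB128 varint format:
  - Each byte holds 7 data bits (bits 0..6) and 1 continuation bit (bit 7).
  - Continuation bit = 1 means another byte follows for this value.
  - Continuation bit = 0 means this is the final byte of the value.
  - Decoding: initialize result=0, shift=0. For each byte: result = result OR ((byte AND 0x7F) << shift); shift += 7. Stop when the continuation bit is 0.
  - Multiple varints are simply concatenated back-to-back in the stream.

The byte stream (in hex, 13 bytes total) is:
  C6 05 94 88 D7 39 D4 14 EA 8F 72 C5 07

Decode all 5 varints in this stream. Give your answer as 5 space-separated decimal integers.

  byte[0]=0xC6 cont=1 payload=0x46=70: acc |= 70<<0 -> acc=70 shift=7
  byte[1]=0x05 cont=0 payload=0x05=5: acc |= 5<<7 -> acc=710 shift=14 [end]
Varint 1: bytes[0:2] = C6 05 -> value 710 (2 byte(s))
  byte[2]=0x94 cont=1 payload=0x14=20: acc |= 20<<0 -> acc=20 shift=7
  byte[3]=0x88 cont=1 payload=0x08=8: acc |= 8<<7 -> acc=1044 shift=14
  byte[4]=0xD7 cont=1 payload=0x57=87: acc |= 87<<14 -> acc=1426452 shift=21
  byte[5]=0x39 cont=0 payload=0x39=57: acc |= 57<<21 -> acc=120964116 shift=28 [end]
Varint 2: bytes[2:6] = 94 88 D7 39 -> value 120964116 (4 byte(s))
  byte[6]=0xD4 cont=1 payload=0x54=84: acc |= 84<<0 -> acc=84 shift=7
  byte[7]=0x14 cont=0 payload=0x14=20: acc |= 20<<7 -> acc=2644 shift=14 [end]
Varint 3: bytes[6:8] = D4 14 -> value 2644 (2 byte(s))
  byte[8]=0xEA cont=1 payload=0x6A=106: acc |= 106<<0 -> acc=106 shift=7
  byte[9]=0x8F cont=1 payload=0x0F=15: acc |= 15<<7 -> acc=2026 shift=14
  byte[10]=0x72 cont=0 payload=0x72=114: acc |= 114<<14 -> acc=1869802 shift=21 [end]
Varint 4: bytes[8:11] = EA 8F 72 -> value 1869802 (3 byte(s))
  byte[11]=0xC5 cont=1 payload=0x45=69: acc |= 69<<0 -> acc=69 shift=7
  byte[12]=0x07 cont=0 payload=0x07=7: acc |= 7<<7 -> acc=965 shift=14 [end]
Varint 5: bytes[11:13] = C5 07 -> value 965 (2 byte(s))

Answer: 710 120964116 2644 1869802 965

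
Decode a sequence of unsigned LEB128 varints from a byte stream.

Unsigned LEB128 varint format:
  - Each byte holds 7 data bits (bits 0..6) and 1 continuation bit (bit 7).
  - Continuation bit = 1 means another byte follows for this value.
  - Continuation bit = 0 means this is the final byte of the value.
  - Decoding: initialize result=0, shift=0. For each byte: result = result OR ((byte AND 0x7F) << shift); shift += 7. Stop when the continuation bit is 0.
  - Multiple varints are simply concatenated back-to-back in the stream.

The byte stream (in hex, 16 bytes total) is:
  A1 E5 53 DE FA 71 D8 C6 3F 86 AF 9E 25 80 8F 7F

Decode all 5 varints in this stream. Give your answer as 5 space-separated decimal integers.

  byte[0]=0xA1 cont=1 payload=0x21=33: acc |= 33<<0 -> acc=33 shift=7
  byte[1]=0xE5 cont=1 payload=0x65=101: acc |= 101<<7 -> acc=12961 shift=14
  byte[2]=0x53 cont=0 payload=0x53=83: acc |= 83<<14 -> acc=1372833 shift=21 [end]
Varint 1: bytes[0:3] = A1 E5 53 -> value 1372833 (3 byte(s))
  byte[3]=0xDE cont=1 payload=0x5E=94: acc |= 94<<0 -> acc=94 shift=7
  byte[4]=0xFA cont=1 payload=0x7A=122: acc |= 122<<7 -> acc=15710 shift=14
  byte[5]=0x71 cont=0 payload=0x71=113: acc |= 113<<14 -> acc=1867102 shift=21 [end]
Varint 2: bytes[3:6] = DE FA 71 -> value 1867102 (3 byte(s))
  byte[6]=0xD8 cont=1 payload=0x58=88: acc |= 88<<0 -> acc=88 shift=7
  byte[7]=0xC6 cont=1 payload=0x46=70: acc |= 70<<7 -> acc=9048 shift=14
  byte[8]=0x3F cont=0 payload=0x3F=63: acc |= 63<<14 -> acc=1041240 shift=21 [end]
Varint 3: bytes[6:9] = D8 C6 3F -> value 1041240 (3 byte(s))
  byte[9]=0x86 cont=1 payload=0x06=6: acc |= 6<<0 -> acc=6 shift=7
  byte[10]=0xAF cont=1 payload=0x2F=47: acc |= 47<<7 -> acc=6022 shift=14
  byte[11]=0x9E cont=1 payload=0x1E=30: acc |= 30<<14 -> acc=497542 shift=21
  byte[12]=0x25 cont=0 payload=0x25=37: acc |= 37<<21 -> acc=78092166 shift=28 [end]
Varint 4: bytes[9:13] = 86 AF 9E 25 -> value 78092166 (4 byte(s))
  byte[13]=0x80 cont=1 payload=0x00=0: acc |= 0<<0 -> acc=0 shift=7
  byte[14]=0x8F cont=1 payload=0x0F=15: acc |= 15<<7 -> acc=1920 shift=14
  byte[15]=0x7F cont=0 payload=0x7F=127: acc |= 127<<14 -> acc=2082688 shift=21 [end]
Varint 5: bytes[13:16] = 80 8F 7F -> value 2082688 (3 byte(s))

Answer: 1372833 1867102 1041240 78092166 2082688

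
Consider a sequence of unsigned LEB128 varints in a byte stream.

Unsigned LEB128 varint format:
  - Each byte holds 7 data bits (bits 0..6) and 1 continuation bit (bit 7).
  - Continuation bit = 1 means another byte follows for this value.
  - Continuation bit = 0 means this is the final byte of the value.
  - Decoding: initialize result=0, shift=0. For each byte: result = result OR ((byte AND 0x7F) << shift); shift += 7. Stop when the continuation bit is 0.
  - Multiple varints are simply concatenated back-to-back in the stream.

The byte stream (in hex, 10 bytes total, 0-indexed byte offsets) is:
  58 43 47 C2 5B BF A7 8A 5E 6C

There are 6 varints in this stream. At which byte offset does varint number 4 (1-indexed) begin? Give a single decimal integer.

Answer: 3

Derivation:
  byte[0]=0x58 cont=0 payload=0x58=88: acc |= 88<<0 -> acc=88 shift=7 [end]
Varint 1: bytes[0:1] = 58 -> value 88 (1 byte(s))
  byte[1]=0x43 cont=0 payload=0x43=67: acc |= 67<<0 -> acc=67 shift=7 [end]
Varint 2: bytes[1:2] = 43 -> value 67 (1 byte(s))
  byte[2]=0x47 cont=0 payload=0x47=71: acc |= 71<<0 -> acc=71 shift=7 [end]
Varint 3: bytes[2:3] = 47 -> value 71 (1 byte(s))
  byte[3]=0xC2 cont=1 payload=0x42=66: acc |= 66<<0 -> acc=66 shift=7
  byte[4]=0x5B cont=0 payload=0x5B=91: acc |= 91<<7 -> acc=11714 shift=14 [end]
Varint 4: bytes[3:5] = C2 5B -> value 11714 (2 byte(s))
  byte[5]=0xBF cont=1 payload=0x3F=63: acc |= 63<<0 -> acc=63 shift=7
  byte[6]=0xA7 cont=1 payload=0x27=39: acc |= 39<<7 -> acc=5055 shift=14
  byte[7]=0x8A cont=1 payload=0x0A=10: acc |= 10<<14 -> acc=168895 shift=21
  byte[8]=0x5E cont=0 payload=0x5E=94: acc |= 94<<21 -> acc=197301183 shift=28 [end]
Varint 5: bytes[5:9] = BF A7 8A 5E -> value 197301183 (4 byte(s))
  byte[9]=0x6C cont=0 payload=0x6C=108: acc |= 108<<0 -> acc=108 shift=7 [end]
Varint 6: bytes[9:10] = 6C -> value 108 (1 byte(s))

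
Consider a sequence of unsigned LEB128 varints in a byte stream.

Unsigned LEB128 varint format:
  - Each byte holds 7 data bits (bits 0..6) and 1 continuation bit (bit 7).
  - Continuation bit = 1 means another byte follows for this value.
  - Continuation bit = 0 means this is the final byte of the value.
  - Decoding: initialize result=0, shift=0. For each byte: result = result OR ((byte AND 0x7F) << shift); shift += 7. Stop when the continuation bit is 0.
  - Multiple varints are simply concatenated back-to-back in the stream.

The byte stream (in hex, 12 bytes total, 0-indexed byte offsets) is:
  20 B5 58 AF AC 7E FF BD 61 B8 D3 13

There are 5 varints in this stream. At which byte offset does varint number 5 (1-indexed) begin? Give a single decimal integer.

  byte[0]=0x20 cont=0 payload=0x20=32: acc |= 32<<0 -> acc=32 shift=7 [end]
Varint 1: bytes[0:1] = 20 -> value 32 (1 byte(s))
  byte[1]=0xB5 cont=1 payload=0x35=53: acc |= 53<<0 -> acc=53 shift=7
  byte[2]=0x58 cont=0 payload=0x58=88: acc |= 88<<7 -> acc=11317 shift=14 [end]
Varint 2: bytes[1:3] = B5 58 -> value 11317 (2 byte(s))
  byte[3]=0xAF cont=1 payload=0x2F=47: acc |= 47<<0 -> acc=47 shift=7
  byte[4]=0xAC cont=1 payload=0x2C=44: acc |= 44<<7 -> acc=5679 shift=14
  byte[5]=0x7E cont=0 payload=0x7E=126: acc |= 126<<14 -> acc=2070063 shift=21 [end]
Varint 3: bytes[3:6] = AF AC 7E -> value 2070063 (3 byte(s))
  byte[6]=0xFF cont=1 payload=0x7F=127: acc |= 127<<0 -> acc=127 shift=7
  byte[7]=0xBD cont=1 payload=0x3D=61: acc |= 61<<7 -> acc=7935 shift=14
  byte[8]=0x61 cont=0 payload=0x61=97: acc |= 97<<14 -> acc=1597183 shift=21 [end]
Varint 4: bytes[6:9] = FF BD 61 -> value 1597183 (3 byte(s))
  byte[9]=0xB8 cont=1 payload=0x38=56: acc |= 56<<0 -> acc=56 shift=7
  byte[10]=0xD3 cont=1 payload=0x53=83: acc |= 83<<7 -> acc=10680 shift=14
  byte[11]=0x13 cont=0 payload=0x13=19: acc |= 19<<14 -> acc=321976 shift=21 [end]
Varint 5: bytes[9:12] = B8 D3 13 -> value 321976 (3 byte(s))

Answer: 9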